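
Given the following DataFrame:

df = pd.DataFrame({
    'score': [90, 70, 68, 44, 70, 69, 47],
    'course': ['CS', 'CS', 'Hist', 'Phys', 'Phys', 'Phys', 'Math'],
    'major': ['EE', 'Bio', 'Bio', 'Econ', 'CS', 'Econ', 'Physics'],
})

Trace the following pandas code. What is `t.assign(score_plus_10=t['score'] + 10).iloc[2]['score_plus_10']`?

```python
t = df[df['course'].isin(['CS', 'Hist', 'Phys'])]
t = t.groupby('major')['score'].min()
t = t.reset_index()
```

100

filter rows where course in ['CS', 'Hist', 'Phys']:
   score course major
0     90     CS    EE
1     70     CS   Bio
2     68   Hist   Bio
3     44   Phys  Econ
4     70   Phys    CS
5     69   Phys  Econ
group by major, min of score:
major
Bio     68
CS      70
EE      90
Econ    44
Name: score, dtype: int64
reset_index():
  major  score
0   Bio     68
1    CS     70
2    EE     90
3  Econ     44
add column score_plus_10 = t['score'] + 10:
  major  score  score_plus_10
0   Bio     68             78
1    CS     70             80
2    EE     90            100
3  Econ     44             54
Hence 100.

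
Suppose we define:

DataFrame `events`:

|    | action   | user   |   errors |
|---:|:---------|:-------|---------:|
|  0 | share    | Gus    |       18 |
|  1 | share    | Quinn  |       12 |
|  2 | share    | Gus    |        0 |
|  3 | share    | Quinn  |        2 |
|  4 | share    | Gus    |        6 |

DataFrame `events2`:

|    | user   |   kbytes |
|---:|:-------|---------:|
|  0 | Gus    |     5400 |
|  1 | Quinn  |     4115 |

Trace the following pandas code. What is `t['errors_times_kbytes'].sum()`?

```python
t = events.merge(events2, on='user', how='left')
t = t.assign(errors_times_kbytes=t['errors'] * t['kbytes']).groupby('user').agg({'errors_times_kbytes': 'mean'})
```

72005.0

merge on 'user' (how='left') → 5 rows:
  action   user  errors  kbytes
0  share    Gus      18    5400
1  share  Quinn      12    4115
2  share    Gus       0    5400
3  share  Quinn       2    4115
4  share    Gus       6    5400
add column errors_times_kbytes = t['errors'] * t['kbytes']:
  action   user  errors  kbytes  errors_times_kbytes
0  share    Gus      18    5400                97200
1  share  Quinn      12    4115                49380
2  share    Gus       0    5400                    0
3  share  Quinn       2    4115                 8230
4  share    Gus       6    5400                32400
group by user, mean of errors_times_kbytes:
       errors_times_kbytes
user                      
Gus                43200.0
Quinn              28805.0
So sum() = 72005.0.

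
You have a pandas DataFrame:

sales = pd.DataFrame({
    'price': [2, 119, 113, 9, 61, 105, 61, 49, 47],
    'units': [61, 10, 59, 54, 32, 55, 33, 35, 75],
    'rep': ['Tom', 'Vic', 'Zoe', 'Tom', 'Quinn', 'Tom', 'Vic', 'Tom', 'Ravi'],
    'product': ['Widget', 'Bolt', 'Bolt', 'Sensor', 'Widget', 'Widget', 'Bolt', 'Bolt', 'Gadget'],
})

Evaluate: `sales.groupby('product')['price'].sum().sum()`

566

group by product, sum of price:
product
Bolt      342
Gadget     47
Sensor      9
Widget    168
Name: price, dtype: int64
Taking the sum of the resulting series gives 566.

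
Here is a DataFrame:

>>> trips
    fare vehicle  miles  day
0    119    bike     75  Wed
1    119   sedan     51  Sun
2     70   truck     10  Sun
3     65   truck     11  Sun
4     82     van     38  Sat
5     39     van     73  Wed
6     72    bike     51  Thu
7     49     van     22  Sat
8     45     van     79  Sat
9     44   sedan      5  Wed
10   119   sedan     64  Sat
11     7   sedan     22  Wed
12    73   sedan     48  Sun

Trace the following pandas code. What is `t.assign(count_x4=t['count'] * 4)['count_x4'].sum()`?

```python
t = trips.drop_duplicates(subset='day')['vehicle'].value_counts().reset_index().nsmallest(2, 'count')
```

8

drop duplicate day (keep=first):
   fare vehicle  miles  day
0   119    bike     75  Wed
1   119   sedan     51  Sun
4    82     van     38  Sat
6    72    bike     51  Thu
value_counts of vehicle:
vehicle
bike     2
sedan    1
van      1
Name: count, dtype: int64
reset_index():
  vehicle  count
0    bike      2
1   sedan      1
2     van      1
take 2 rows with smallest count:
  vehicle  count
1   sedan      1
2     van      1
add column count_x4 = t['count'] * 4:
  vehicle  count  count_x4
1   sedan      1         4
2     van      1         4
Hence 8.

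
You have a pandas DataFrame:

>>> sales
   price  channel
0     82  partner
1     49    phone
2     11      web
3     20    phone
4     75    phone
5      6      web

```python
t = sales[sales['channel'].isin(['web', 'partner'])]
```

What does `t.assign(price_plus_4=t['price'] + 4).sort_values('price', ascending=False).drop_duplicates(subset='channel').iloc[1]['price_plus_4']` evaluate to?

15

filter rows where channel in ['web', 'partner']:
   price  channel
0     82  partner
2     11      web
5      6      web
add column price_plus_4 = t['price'] + 4:
   price  channel  price_plus_4
0     82  partner            86
2     11      web            15
5      6      web            10
sort by price descending:
   price  channel  price_plus_4
0     82  partner            86
2     11      web            15
5      6      web            10
drop duplicate channel (keep=first):
   price  channel  price_plus_4
0     82  partner            86
2     11      web            15
The value at position 1, column 'price_plus_4' is 15.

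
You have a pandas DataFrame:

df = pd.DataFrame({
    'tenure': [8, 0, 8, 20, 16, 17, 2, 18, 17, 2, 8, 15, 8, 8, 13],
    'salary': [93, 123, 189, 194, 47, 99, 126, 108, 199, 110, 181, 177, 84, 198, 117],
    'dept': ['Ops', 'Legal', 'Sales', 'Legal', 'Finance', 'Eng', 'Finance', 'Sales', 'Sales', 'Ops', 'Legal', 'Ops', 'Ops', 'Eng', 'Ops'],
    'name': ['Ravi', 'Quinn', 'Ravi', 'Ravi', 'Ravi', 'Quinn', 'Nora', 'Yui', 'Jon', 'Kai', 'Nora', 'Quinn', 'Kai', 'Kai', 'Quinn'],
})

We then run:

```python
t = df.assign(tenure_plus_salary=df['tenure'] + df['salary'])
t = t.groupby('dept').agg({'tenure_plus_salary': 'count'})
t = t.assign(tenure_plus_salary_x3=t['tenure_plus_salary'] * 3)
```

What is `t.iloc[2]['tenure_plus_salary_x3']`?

9

add column tenure_plus_salary = df['tenure'] + df['salary']:
    tenure  salary     dept   name  tenure_plus_salary
0        8      93      Ops   Ravi                 101
1        0     123    Legal  Quinn                 123
2        8     189    Sales   Ravi                 197
3       20     194    Legal   Ravi                 214
4       16      47  Finance   Ravi                  63
5       17      99      Eng  Quinn                 116
6        2     126  Finance   Nora                 128
7       18     108    Sales    Yui                 126
8       17     199    Sales    Jon                 216
9        2     110      Ops    Kai                 112
10       8     181    Legal   Nora                 189
11      15     177      Ops  Quinn                 192
12       8      84      Ops    Kai                  92
13       8     198      Eng    Kai                 206
14      13     117      Ops  Quinn                 130
group by dept, count of tenure_plus_salary:
         tenure_plus_salary
dept                       
Eng                       2
Finance                   2
Legal                     3
Ops                       5
Sales                     3
add column tenure_plus_salary_x3 = t['tenure_plus_salary'] * 3:
         tenure_plus_salary  tenure_plus_salary_x3
dept                                              
Eng                       2                      6
Finance                   2                      6
Legal                     3                      9
Ops                       5                     15
Sales                     3                      9
So iloc[2]['tenure_plus_salary_x3'] = 9.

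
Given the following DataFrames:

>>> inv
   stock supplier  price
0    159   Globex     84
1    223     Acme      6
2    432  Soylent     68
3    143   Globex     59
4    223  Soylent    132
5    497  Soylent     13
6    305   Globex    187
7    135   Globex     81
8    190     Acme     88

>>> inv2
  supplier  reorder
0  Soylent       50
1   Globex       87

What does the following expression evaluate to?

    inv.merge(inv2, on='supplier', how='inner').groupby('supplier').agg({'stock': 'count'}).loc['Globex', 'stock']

4

merge on 'supplier' (how='inner') → 7 rows:
   stock supplier  price  reorder
0    159   Globex     84       87
1    432  Soylent     68       50
2    143   Globex     59       87
3    223  Soylent    132       50
4    497  Soylent     13       50
5    305   Globex    187       87
6    135   Globex     81       87
group by supplier, count of stock:
          stock
supplier       
Globex        4
Soylent       3
The value at row 'Globex', column 'stock' is 4.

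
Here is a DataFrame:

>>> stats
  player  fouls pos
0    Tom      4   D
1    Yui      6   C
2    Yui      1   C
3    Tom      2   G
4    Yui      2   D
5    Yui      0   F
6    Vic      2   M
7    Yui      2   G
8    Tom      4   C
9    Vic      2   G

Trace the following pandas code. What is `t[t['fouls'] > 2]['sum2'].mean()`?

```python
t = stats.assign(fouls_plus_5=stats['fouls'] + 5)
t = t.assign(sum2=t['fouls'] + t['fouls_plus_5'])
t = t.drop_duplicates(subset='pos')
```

add column fouls_plus_5 = stats['fouls'] + 5:
  player  fouls pos  fouls_plus_5
0    Tom      4   D             9
1    Yui      6   C            11
2    Yui      1   C             6
3    Tom      2   G             7
4    Yui      2   D             7
5    Yui      0   F             5
6    Vic      2   M             7
7    Yui      2   G             7
8    Tom      4   C             9
9    Vic      2   G             7
add column sum2 = t['fouls'] + t['fouls_plus_5']:
  player  fouls pos  fouls_plus_5  sum2
0    Tom      4   D             9    13
1    Yui      6   C            11    17
2    Yui      1   C             6     7
3    Tom      2   G             7     9
4    Yui      2   D             7     9
5    Yui      0   F             5     5
6    Vic      2   M             7     9
7    Yui      2   G             7     9
8    Tom      4   C             9    13
9    Vic      2   G             7     9
drop duplicate pos (keep=first):
  player  fouls pos  fouls_plus_5  sum2
0    Tom      4   D             9    13
1    Yui      6   C            11    17
3    Tom      2   G             7     9
5    Yui      0   F             5     5
6    Vic      2   M             7     9
filter rows where fouls > 2:
  player  fouls pos  fouls_plus_5  sum2
0    Tom      4   D             9    13
1    Yui      6   C            11    17
Then the mean of column 'sum2': 15.0

15.0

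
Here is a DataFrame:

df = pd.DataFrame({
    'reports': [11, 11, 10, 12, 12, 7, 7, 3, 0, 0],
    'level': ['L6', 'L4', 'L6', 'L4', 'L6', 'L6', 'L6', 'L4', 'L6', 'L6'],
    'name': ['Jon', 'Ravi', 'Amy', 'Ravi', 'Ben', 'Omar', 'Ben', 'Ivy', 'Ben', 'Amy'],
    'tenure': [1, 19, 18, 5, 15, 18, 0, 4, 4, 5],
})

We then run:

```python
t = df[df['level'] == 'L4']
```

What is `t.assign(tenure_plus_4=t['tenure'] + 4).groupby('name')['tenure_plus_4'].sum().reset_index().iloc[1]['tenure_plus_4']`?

32

filter rows where level == 'L4':
   reports level  name  tenure
1       11    L4  Ravi      19
3       12    L4  Ravi       5
7        3    L4   Ivy       4
add column tenure_plus_4 = t['tenure'] + 4:
   reports level  name  tenure  tenure_plus_4
1       11    L4  Ravi      19             23
3       12    L4  Ravi       5              9
7        3    L4   Ivy       4              8
group by name, sum of tenure_plus_4:
name
Ivy      8
Ravi    32
Name: tenure_plus_4, dtype: int64
reset_index():
   name  tenure_plus_4
0   Ivy              8
1  Ravi             32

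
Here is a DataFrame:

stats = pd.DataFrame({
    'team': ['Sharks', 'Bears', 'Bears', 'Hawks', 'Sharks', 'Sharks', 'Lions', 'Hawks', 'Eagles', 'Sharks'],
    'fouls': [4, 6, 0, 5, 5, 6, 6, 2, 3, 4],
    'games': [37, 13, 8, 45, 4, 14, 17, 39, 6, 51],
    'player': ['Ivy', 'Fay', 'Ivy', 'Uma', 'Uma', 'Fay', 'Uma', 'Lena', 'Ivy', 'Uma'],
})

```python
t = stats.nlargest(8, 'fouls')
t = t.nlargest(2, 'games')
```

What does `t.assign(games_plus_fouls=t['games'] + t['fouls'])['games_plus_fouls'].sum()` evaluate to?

take 8 rows with largest fouls:
     team  fouls  games player
1   Bears      6     13    Fay
5  Sharks      6     14    Fay
6   Lions      6     17    Uma
3   Hawks      5     45    Uma
4  Sharks      5      4    Uma
0  Sharks      4     37    Ivy
9  Sharks      4     51    Uma
8  Eagles      3      6    Ivy
take 2 rows with largest games:
     team  fouls  games player
9  Sharks      4     51    Uma
3   Hawks      5     45    Uma
add column games_plus_fouls = t['games'] + t['fouls']:
     team  fouls  games player  games_plus_fouls
9  Sharks      4     51    Uma                55
3   Hawks      5     45    Uma                50
sum of column 'games_plus_fouls' → 105

105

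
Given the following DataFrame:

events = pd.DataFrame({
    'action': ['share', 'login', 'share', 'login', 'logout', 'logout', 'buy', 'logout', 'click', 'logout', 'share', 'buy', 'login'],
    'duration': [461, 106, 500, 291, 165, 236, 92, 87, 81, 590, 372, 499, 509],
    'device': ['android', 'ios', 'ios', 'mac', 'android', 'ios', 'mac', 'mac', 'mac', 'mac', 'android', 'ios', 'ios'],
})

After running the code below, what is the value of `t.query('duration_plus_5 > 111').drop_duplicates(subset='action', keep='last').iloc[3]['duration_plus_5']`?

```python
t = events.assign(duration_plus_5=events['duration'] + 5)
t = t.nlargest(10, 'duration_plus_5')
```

add column duration_plus_5 = events['duration'] + 5:
    action  duration   device  duration_plus_5
0    share       461  android              466
1    login       106      ios              111
2    share       500      ios              505
3    login       291      mac              296
4   logout       165  android              170
5   logout       236      ios              241
6      buy        92      mac               97
7   logout        87      mac               92
8    click        81      mac               86
9   logout       590      mac              595
10   share       372  android              377
11     buy       499      ios              504
12   login       509      ios              514
take 10 rows with largest duration_plus_5:
    action  duration   device  duration_plus_5
9   logout       590      mac              595
12   login       509      ios              514
2    share       500      ios              505
11     buy       499      ios              504
0    share       461  android              466
10   share       372  android              377
3    login       291      mac              296
5   logout       236      ios              241
4   logout       165  android              170
1    login       106      ios              111
filter rows where duration_plus_5 > 111:
    action  duration   device  duration_plus_5
9   logout       590      mac              595
12   login       509      ios              514
2    share       500      ios              505
11     buy       499      ios              504
0    share       461  android              466
10   share       372  android              377
3    login       291      mac              296
5   logout       236      ios              241
4   logout       165  android              170
drop duplicate action (keep=last):
    action  duration   device  duration_plus_5
11     buy       499      ios              504
10   share       372  android              377
3    login       291      mac              296
4   logout       165  android              170
Then the value at position 3, column 'duration_plus_5': 170

170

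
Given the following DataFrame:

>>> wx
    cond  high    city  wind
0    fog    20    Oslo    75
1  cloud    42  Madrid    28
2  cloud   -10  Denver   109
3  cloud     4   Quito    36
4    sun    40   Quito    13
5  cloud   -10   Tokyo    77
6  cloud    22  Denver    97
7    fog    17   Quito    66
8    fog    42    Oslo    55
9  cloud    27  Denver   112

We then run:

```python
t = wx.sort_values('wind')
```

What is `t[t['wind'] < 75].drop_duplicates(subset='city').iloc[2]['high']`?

42

sort by wind:
    cond  high    city  wind
4    sun    40   Quito    13
1  cloud    42  Madrid    28
3  cloud     4   Quito    36
8    fog    42    Oslo    55
7    fog    17   Quito    66
0    fog    20    Oslo    75
5  cloud   -10   Tokyo    77
6  cloud    22  Denver    97
2  cloud   -10  Denver   109
9  cloud    27  Denver   112
filter rows where wind < 75:
    cond  high    city  wind
4    sun    40   Quito    13
1  cloud    42  Madrid    28
3  cloud     4   Quito    36
8    fog    42    Oslo    55
7    fog    17   Quito    66
drop duplicate city (keep=first):
    cond  high    city  wind
4    sun    40   Quito    13
1  cloud    42  Madrid    28
8    fog    42    Oslo    55
value at position 2, column 'high' → 42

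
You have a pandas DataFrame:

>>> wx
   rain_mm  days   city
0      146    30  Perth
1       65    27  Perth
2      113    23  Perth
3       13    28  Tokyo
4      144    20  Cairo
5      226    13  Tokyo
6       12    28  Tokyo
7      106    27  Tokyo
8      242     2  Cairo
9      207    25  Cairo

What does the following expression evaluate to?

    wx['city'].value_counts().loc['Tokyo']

value_counts of city:
city
Tokyo    4
Perth    3
Cairo    3
Name: count, dtype: int64
Hence 4.

4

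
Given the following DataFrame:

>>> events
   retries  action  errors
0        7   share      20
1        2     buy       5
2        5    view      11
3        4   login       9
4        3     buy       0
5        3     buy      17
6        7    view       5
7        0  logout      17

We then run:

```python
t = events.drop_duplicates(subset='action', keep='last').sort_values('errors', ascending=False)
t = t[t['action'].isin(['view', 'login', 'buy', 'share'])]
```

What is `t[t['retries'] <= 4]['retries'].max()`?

4

drop duplicate action (keep=last):
   retries  action  errors
0        7   share      20
3        4   login       9
5        3     buy      17
6        7    view       5
7        0  logout      17
sort by errors descending:
   retries  action  errors
0        7   share      20
5        3     buy      17
7        0  logout      17
3        4   login       9
6        7    view       5
filter rows where action in ['view', 'login', 'buy', 'share']:
   retries action  errors
0        7  share      20
5        3    buy      17
3        4  login       9
6        7   view       5
filter rows where retries <= 4:
   retries action  errors
5        3    buy      17
3        4  login       9
The max of column 'retries' is 4.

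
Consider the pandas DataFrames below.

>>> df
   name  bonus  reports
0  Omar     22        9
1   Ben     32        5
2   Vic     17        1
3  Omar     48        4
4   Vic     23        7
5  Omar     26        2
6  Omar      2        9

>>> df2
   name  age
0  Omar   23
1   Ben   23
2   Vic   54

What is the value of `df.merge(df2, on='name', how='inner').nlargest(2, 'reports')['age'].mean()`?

merge on 'name' (how='inner') → 7 rows:
   name  bonus  reports  age
0  Omar     22        9   23
1   Ben     32        5   23
2   Vic     17        1   54
3  Omar     48        4   23
4   Vic     23        7   54
5  Omar     26        2   23
6  Omar      2        9   23
take 2 rows with largest reports:
   name  bonus  reports  age
0  Omar     22        9   23
6  Omar      2        9   23

23.0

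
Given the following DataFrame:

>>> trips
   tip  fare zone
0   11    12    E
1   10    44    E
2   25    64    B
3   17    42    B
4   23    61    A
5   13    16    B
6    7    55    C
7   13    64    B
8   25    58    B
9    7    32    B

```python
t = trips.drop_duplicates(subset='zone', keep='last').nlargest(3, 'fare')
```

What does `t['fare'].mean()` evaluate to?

drop duplicate zone (keep=last):
   tip  fare zone
1   10    44    E
4   23    61    A
6    7    55    C
9    7    32    B
take 3 rows with largest fare:
   tip  fare zone
4   23    61    A
6    7    55    C
1   10    44    E
The mean of column 'fare' is 53.3333333333.

53.3333333333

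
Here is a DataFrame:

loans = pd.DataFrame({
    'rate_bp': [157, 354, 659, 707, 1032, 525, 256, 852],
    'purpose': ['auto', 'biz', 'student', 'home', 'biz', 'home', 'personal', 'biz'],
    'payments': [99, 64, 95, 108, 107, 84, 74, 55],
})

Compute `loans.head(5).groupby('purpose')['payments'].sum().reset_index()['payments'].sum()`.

473

take first 5 rows:
   rate_bp  purpose  payments
0      157     auto        99
1      354      biz        64
2      659  student        95
3      707     home       108
4     1032      biz       107
group by purpose, sum of payments:
purpose
auto        99
biz        171
home       108
student     95
Name: payments, dtype: int64
reset_index():
   purpose  payments
0     auto        99
1      biz       171
2     home       108
3  student        95
Hence 473.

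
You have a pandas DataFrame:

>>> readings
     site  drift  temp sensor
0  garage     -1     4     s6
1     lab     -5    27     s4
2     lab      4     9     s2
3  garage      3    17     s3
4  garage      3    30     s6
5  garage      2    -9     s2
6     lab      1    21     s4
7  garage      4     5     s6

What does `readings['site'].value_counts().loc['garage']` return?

value_counts of site:
site
garage    5
lab       3
Name: count, dtype: int64
Then the value at index 'garage': 5

5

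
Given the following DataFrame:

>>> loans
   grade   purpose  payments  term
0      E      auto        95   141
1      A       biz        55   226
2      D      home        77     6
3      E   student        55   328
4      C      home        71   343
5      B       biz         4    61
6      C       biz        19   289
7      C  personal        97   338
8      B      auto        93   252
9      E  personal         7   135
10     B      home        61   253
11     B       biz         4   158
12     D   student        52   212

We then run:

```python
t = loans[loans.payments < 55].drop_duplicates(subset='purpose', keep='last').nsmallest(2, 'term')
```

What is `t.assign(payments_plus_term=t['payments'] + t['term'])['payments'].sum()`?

filter rows where payments < 55:
   grade   purpose  payments  term
5      B       biz         4    61
6      C       biz        19   289
9      E  personal         7   135
11     B       biz         4   158
12     D   student        52   212
drop duplicate purpose (keep=last):
   grade   purpose  payments  term
9      E  personal         7   135
11     B       biz         4   158
12     D   student        52   212
take 2 rows with smallest term:
   grade   purpose  payments  term
9      E  personal         7   135
11     B       biz         4   158
add column payments_plus_term = t['payments'] + t['term']:
   grade   purpose  payments  term  payments_plus_term
9      E  personal         7   135                 142
11     B       biz         4   158                 162
Then the sum of column 'payments': 11

11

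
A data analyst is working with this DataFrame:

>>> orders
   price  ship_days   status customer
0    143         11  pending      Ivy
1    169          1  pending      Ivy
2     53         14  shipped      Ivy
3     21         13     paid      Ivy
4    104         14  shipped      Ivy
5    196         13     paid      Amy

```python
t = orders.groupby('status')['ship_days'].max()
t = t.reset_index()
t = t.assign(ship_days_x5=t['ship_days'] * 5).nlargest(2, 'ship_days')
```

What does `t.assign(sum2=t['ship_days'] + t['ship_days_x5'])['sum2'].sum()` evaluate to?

group by status, max of ship_days:
status
paid       13
pending    11
shipped    14
Name: ship_days, dtype: int64
reset_index():
    status  ship_days
0     paid         13
1  pending         11
2  shipped         14
add column ship_days_x5 = t['ship_days'] * 5:
    status  ship_days  ship_days_x5
0     paid         13            65
1  pending         11            55
2  shipped         14            70
take 2 rows with largest ship_days:
    status  ship_days  ship_days_x5
2  shipped         14            70
0     paid         13            65
add column sum2 = t['ship_days'] + t['ship_days_x5']:
    status  ship_days  ship_days_x5  sum2
2  shipped         14            70    84
0     paid         13            65    78

162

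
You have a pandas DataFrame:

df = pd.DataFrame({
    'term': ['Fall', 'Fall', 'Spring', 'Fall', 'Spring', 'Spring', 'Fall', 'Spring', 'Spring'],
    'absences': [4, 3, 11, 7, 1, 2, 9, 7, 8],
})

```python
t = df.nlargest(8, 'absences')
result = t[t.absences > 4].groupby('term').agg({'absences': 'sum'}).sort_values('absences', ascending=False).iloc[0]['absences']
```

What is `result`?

take 8 rows with largest absences:
     term  absences
2  Spring        11
6    Fall         9
8  Spring         8
3    Fall         7
7  Spring         7
0    Fall         4
1    Fall         3
5  Spring         2
filter rows where absences > 4:
     term  absences
2  Spring        11
6    Fall         9
8  Spring         8
3    Fall         7
7  Spring         7
group by term, sum of absences:
        absences
term            
Fall          16
Spring        26
sort by absences descending:
        absences
term            
Spring        26
Fall          16
The value at position 0, column 'absences' is 26.

26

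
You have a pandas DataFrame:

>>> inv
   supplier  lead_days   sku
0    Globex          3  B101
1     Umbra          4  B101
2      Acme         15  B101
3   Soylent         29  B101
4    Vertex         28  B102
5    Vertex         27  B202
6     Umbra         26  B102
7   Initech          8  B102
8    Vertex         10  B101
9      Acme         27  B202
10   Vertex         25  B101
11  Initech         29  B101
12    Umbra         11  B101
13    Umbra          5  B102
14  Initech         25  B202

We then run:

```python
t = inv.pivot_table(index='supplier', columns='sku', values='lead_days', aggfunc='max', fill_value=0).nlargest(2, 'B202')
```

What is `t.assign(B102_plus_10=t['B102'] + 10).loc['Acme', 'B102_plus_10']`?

10

pivot: rows=supplier, cols=sku, max(lead_days):
sku       B101  B102  B202
supplier                  
Acme        15     0    27
Globex       3     0     0
Initech     29     8    25
Soylent     29     0     0
Umbra       11    26     0
Vertex      25    28    27
take 2 rows with largest B202:
sku       B101  B102  B202
supplier                  
Acme        15     0    27
Vertex      25    28    27
add column B102_plus_10 = t['B102'] + 10:
sku       B101  B102  B202  B102_plus_10
supplier                                
Acme        15     0    27            10
Vertex      25    28    27            38
Finally, value at row 'Acme', column 'B102_plus_10' = 10.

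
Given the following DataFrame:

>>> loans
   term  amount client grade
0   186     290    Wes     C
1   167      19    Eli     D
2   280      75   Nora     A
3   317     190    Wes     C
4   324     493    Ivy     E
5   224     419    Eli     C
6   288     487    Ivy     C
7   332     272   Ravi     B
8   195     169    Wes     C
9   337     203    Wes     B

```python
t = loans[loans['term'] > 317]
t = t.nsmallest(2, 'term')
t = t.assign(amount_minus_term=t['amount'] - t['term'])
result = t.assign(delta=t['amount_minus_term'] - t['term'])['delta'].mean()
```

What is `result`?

-273.5

filter rows where term > 317:
   term  amount client grade
4   324     493    Ivy     E
7   332     272   Ravi     B
9   337     203    Wes     B
take 2 rows with smallest term:
   term  amount client grade
4   324     493    Ivy     E
7   332     272   Ravi     B
add column amount_minus_term = t['amount'] - t['term']:
   term  amount client grade  amount_minus_term
4   324     493    Ivy     E                169
7   332     272   Ravi     B                -60
add column delta = t['amount_minus_term'] - t['term']:
   term  amount client grade  amount_minus_term  delta
4   324     493    Ivy     E                169   -155
7   332     272   Ravi     B                -60   -392
Hence -273.5.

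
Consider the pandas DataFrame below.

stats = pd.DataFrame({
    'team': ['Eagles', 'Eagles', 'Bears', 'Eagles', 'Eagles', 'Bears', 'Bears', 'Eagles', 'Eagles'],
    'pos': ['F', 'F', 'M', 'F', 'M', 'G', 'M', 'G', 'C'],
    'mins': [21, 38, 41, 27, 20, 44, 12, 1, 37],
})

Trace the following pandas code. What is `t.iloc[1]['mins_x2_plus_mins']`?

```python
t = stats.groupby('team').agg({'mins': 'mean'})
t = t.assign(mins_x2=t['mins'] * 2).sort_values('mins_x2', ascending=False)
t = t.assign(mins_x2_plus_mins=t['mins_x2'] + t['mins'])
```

72.0

group by team, mean of mins:
             mins
team             
Bears   32.333333
Eagles  24.000000
add column mins_x2 = t['mins'] * 2:
             mins    mins_x2
team                        
Bears   32.333333  64.666667
Eagles  24.000000  48.000000
sort by mins_x2 descending:
             mins    mins_x2
team                        
Bears   32.333333  64.666667
Eagles  24.000000  48.000000
add column mins_x2_plus_mins = t['mins_x2'] + t['mins']:
             mins    mins_x2  mins_x2_plus_mins
team                                           
Bears   32.333333  64.666667               97.0
Eagles  24.000000  48.000000               72.0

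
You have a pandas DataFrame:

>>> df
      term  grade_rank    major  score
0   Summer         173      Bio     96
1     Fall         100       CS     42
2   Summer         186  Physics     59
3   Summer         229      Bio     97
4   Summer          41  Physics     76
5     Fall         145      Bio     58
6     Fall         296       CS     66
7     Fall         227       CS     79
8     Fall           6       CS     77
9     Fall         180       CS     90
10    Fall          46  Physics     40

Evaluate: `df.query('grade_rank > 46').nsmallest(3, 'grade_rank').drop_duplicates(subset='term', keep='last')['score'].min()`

filter rows where grade_rank > 46:
     term  grade_rank    major  score
0  Summer         173      Bio     96
1    Fall         100       CS     42
2  Summer         186  Physics     59
3  Summer         229      Bio     97
5    Fall         145      Bio     58
6    Fall         296       CS     66
7    Fall         227       CS     79
9    Fall         180       CS     90
take 3 rows with smallest grade_rank:
     term  grade_rank major  score
1    Fall         100    CS     42
5    Fall         145   Bio     58
0  Summer         173   Bio     96
drop duplicate term (keep=last):
     term  grade_rank major  score
5    Fall         145   Bio     58
0  Summer         173   Bio     96
The min of column 'score' is 58.

58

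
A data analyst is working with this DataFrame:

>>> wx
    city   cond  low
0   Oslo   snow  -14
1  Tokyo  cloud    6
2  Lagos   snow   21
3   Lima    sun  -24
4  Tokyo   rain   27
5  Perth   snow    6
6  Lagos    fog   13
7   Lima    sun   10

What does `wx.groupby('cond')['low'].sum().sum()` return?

group by cond, sum of low:
cond
cloud     6
fog      13
rain     27
snow     13
sun     -14
Name: low, dtype: int64

45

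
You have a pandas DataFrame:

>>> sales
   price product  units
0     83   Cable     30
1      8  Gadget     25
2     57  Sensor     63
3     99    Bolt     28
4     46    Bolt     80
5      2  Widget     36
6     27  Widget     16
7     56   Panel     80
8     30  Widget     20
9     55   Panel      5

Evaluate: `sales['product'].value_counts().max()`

value_counts of product:
product
Widget    3
Bolt      2
Panel     2
Cable     1
Gadget    1
Sensor    1
Name: count, dtype: int64
The max of the resulting series is 3.

3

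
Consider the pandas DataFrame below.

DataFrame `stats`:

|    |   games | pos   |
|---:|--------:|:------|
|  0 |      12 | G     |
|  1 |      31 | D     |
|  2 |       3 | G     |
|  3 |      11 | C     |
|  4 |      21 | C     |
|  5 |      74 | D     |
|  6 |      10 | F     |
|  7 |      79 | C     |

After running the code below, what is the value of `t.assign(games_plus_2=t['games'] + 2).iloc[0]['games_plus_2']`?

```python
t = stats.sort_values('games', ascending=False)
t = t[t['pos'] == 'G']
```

sort by games descending:
   games pos
7     79   C
5     74   D
1     31   D
4     21   C
0     12   G
3     11   C
6     10   F
2      3   G
filter rows where pos == 'G':
   games pos
0     12   G
2      3   G
add column games_plus_2 = t['games'] + 2:
   games pos  games_plus_2
0     12   G            14
2      3   G             5
Taking the value at position 0, column 'games_plus_2' gives 14.

14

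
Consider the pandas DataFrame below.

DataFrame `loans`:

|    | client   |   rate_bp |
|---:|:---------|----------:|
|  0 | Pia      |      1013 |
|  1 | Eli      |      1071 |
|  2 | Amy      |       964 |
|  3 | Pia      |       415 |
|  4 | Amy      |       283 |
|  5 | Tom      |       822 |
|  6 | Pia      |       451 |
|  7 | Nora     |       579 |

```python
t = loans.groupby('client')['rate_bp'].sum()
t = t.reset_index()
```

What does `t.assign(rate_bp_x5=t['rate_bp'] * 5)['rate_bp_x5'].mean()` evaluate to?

group by client, sum of rate_bp:
client
Amy     1247
Eli     1071
Nora     579
Pia     1879
Tom      822
Name: rate_bp, dtype: int64
reset_index():
  client  rate_bp
0    Amy     1247
1    Eli     1071
2   Nora      579
3    Pia     1879
4    Tom      822
add column rate_bp_x5 = t['rate_bp'] * 5:
  client  rate_bp  rate_bp_x5
0    Amy     1247        6235
1    Eli     1071        5355
2   Nora      579        2895
3    Pia     1879        9395
4    Tom      822        4110
Reading off the mean of column 'rate_bp_x5', we get 5598.0.

5598.0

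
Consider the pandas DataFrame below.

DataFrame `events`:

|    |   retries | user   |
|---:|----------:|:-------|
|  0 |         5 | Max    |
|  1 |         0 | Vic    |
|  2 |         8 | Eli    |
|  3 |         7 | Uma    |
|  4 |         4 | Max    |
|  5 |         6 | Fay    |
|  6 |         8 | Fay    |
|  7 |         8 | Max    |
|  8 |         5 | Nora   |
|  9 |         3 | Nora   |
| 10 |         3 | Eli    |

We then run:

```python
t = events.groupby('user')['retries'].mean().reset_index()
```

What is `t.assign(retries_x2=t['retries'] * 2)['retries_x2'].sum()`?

58.3333333333

group by user, mean of retries:
user
Eli     5.500000
Fay     7.000000
Max     5.666667
Nora    4.000000
Uma     7.000000
Vic     0.000000
Name: retries, dtype: float64
reset_index():
   user   retries
0   Eli  5.500000
1   Fay  7.000000
2   Max  5.666667
3  Nora  4.000000
4   Uma  7.000000
5   Vic  0.000000
add column retries_x2 = t['retries'] * 2:
   user   retries  retries_x2
0   Eli  5.500000   11.000000
1   Fay  7.000000   14.000000
2   Max  5.666667   11.333333
3  Nora  4.000000    8.000000
4   Uma  7.000000   14.000000
5   Vic  0.000000    0.000000
Reading off the sum of column 'retries_x2', we get 58.3333333333.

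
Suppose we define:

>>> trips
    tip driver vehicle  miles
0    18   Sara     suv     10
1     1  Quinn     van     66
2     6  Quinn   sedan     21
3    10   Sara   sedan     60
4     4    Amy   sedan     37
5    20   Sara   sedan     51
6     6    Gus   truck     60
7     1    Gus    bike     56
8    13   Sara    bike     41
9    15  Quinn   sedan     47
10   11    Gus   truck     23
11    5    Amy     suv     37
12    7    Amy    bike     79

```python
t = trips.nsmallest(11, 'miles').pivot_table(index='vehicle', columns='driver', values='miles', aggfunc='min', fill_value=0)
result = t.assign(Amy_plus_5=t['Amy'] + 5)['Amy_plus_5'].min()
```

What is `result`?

5

take 11 rows with smallest miles:
    tip driver vehicle  miles
0    18   Sara     suv     10
2     6  Quinn   sedan     21
10   11    Gus   truck     23
4     4    Amy   sedan     37
11    5    Amy     suv     37
8    13   Sara    bike     41
9    15  Quinn   sedan     47
5    20   Sara   sedan     51
7     1    Gus    bike     56
3    10   Sara   sedan     60
6     6    Gus   truck     60
pivot: rows=vehicle, cols=driver, min(miles):
driver   Amy  Gus  Quinn  Sara
vehicle                       
bike       0   56      0    41
sedan     37    0     21    51
suv       37    0      0    10
truck      0   23      0     0
add column Amy_plus_5 = t['Amy'] + 5:
driver   Amy  Gus  Quinn  Sara  Amy_plus_5
vehicle                                   
bike       0   56      0    41           5
sedan     37    0     21    51          42
suv       37    0      0    10          42
truck      0   23      0     0           5
Finally, min of column 'Amy_plus_5' = 5.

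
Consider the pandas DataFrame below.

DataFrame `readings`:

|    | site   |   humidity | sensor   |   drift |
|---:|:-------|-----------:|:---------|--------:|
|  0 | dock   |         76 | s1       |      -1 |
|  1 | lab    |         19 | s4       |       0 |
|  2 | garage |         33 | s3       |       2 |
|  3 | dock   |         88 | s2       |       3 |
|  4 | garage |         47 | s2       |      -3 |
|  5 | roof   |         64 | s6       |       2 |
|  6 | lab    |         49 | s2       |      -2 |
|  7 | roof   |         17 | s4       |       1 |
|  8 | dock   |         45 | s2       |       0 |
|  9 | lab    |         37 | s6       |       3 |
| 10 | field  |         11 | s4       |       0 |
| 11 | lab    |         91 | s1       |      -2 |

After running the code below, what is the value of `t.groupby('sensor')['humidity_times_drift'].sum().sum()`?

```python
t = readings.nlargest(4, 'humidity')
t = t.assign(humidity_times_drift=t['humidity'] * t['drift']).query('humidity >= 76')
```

6

take 4 rows with largest humidity:
    site  humidity sensor  drift
11   lab        91     s1     -2
3   dock        88     s2      3
0   dock        76     s1     -1
5   roof        64     s6      2
add column humidity_times_drift = t['humidity'] * t['drift']:
    site  humidity sensor  drift  humidity_times_drift
11   lab        91     s1     -2                  -182
3   dock        88     s2      3                   264
0   dock        76     s1     -1                   -76
5   roof        64     s6      2                   128
filter rows where humidity >= 76:
    site  humidity sensor  drift  humidity_times_drift
11   lab        91     s1     -2                  -182
3   dock        88     s2      3                   264
0   dock        76     s1     -1                   -76
group by sensor, sum of humidity_times_drift:
sensor
s1   -258
s2    264
Name: humidity_times_drift, dtype: int64
Taking the sum of the resulting series gives 6.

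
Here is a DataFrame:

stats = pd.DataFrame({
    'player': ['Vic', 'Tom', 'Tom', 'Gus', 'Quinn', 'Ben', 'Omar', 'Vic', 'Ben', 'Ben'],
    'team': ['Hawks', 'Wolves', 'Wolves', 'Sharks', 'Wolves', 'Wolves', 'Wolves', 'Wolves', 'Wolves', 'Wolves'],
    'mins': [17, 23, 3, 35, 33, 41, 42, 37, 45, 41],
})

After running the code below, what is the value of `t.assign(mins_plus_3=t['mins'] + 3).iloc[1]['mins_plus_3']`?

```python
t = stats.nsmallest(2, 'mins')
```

take 2 rows with smallest mins:
  player    team  mins
2    Tom  Wolves     3
0    Vic   Hawks    17
add column mins_plus_3 = t['mins'] + 3:
  player    team  mins  mins_plus_3
2    Tom  Wolves     3            6
0    Vic   Hawks    17           20

20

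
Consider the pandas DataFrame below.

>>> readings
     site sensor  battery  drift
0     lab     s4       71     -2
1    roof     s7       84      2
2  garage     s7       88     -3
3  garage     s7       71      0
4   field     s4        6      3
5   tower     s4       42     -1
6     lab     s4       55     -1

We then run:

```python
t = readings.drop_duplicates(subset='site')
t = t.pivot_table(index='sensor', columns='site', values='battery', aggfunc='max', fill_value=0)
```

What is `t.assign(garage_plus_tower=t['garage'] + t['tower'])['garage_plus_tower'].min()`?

42

drop duplicate site (keep=first):
     site sensor  battery  drift
0     lab     s4       71     -2
1    roof     s7       84      2
2  garage     s7       88     -3
4   field     s4        6      3
5   tower     s4       42     -1
pivot: rows=sensor, cols=site, max(battery):
site    field  garage  lab  roof  tower
sensor                                 
s4          6       0   71     0     42
s7          0      88    0    84      0
add column garage_plus_tower = t['garage'] + t['tower']:
site    field  garage  lab  roof  tower  garage_plus_tower
sensor                                                    
s4          6       0   71     0     42                 42
s7          0      88    0    84      0                 88
Hence 42.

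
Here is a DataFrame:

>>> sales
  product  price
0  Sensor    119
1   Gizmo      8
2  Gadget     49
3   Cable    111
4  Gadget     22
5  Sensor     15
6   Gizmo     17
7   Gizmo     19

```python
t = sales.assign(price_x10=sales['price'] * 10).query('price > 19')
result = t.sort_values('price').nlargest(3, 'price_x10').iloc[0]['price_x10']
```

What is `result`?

add column price_x10 = sales['price'] * 10:
  product  price  price_x10
0  Sensor    119       1190
1   Gizmo      8         80
2  Gadget     49        490
3   Cable    111       1110
4  Gadget     22        220
5  Sensor     15        150
6   Gizmo     17        170
7   Gizmo     19        190
filter rows where price > 19:
  product  price  price_x10
0  Sensor    119       1190
2  Gadget     49        490
3   Cable    111       1110
4  Gadget     22        220
sort by price:
  product  price  price_x10
4  Gadget     22        220
2  Gadget     49        490
3   Cable    111       1110
0  Sensor    119       1190
take 3 rows with largest price_x10:
  product  price  price_x10
0  Sensor    119       1190
3   Cable    111       1110
2  Gadget     49        490
Reading off the value at position 0, column 'price_x10', we get 1190.

1190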